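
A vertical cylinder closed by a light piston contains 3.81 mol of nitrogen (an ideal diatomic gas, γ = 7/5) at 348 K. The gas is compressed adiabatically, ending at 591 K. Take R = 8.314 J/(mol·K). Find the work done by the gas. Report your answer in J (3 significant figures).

Adiabatic ⇒ Q = 0, so W_by = −ΔU = nCᵥ(T₁ − T₂).
Cᵥ = 5R/2 = 20.79 J/(mol·K).
W = (3.81)(20.79)(348 − 591) = -19243 J.

W ≈ -19200 J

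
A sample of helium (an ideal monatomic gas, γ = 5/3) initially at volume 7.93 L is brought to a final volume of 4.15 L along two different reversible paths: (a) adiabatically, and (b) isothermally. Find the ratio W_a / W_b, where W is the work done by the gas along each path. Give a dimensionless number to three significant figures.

Path (a) adiabatic: W = P₁V₁(1 − (V₁/V₂)^(γ−1))/(γ−1) → W_a/(P₁V₁) = -0.8098.
Path (b) isothermal: W = P₁V₁ ln(V₂/V₁) → W_b/(P₁V₁) = -0.6475.
W_a / W_b = -0.8098 / -0.6475 = 1.251.

W_a / W_b ≈ 1.25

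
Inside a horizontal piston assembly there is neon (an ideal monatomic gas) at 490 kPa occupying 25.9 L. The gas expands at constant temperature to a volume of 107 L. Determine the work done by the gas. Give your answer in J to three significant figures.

Isothermal: W = nRT ln(V₂/V₁) = P₁V₁ ln(V₂/V₁).
P₁V₁ = (490 kPa)(25.9 L) = 12691 J.
W = 12691 × ln(107/25.9) = 12691 × 1.419
W_by_gas = 18003 J.

W ≈ 18000 J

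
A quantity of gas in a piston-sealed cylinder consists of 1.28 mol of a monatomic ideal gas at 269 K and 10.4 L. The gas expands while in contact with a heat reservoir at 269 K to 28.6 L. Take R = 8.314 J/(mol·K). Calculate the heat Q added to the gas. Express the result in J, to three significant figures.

Isothermal ⇒ ΔU = 0, so Q = W = nRT ln(V₂/V₁).
Q = (1.28)(8.314)(269) ln(28.6/10.4) = 2863 × 1.012 = 2896 J.

Q ≈ 2900 J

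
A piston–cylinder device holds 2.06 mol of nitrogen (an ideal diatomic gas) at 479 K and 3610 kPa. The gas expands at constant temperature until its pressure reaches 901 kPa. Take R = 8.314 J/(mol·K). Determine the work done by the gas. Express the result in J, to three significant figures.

W ≈ 11400 J

Isothermal process: W = nRT ln(V₂/V₁) = nRT ln(P₁/P₂).
W = (2.06)(8.314)(479) × ln(3610/901)
  = 8204 × ln(4.007) = 8204 × 1.388
W_by_gas = 11386 J.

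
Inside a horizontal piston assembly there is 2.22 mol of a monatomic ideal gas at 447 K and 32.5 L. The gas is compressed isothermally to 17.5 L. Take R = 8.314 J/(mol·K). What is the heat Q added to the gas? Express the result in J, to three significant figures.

Q ≈ -5110 J

Isothermal ⇒ ΔU = 0, so Q = W = nRT ln(V₂/V₁).
Q = (2.22)(8.314)(447) ln(17.5/32.5) = 8250 × -0.619 = -5107 J.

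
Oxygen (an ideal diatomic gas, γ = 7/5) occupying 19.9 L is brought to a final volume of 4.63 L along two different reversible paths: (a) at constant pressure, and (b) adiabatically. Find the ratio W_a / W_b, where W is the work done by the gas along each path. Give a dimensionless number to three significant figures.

W_a / W_b ≈ 0.388

Path (a) isobaric: W = P₁(V₂ − V₁) → W_a/(P₁V₁) = -0.7673.
Path (b) adiabatic: W = P₁V₁(1 − (V₁/V₂)^(γ−1))/(γ−1) → W_b/(P₁V₁) = -1.98.
W_a / W_b = -0.7673 / -1.98 = 0.3876.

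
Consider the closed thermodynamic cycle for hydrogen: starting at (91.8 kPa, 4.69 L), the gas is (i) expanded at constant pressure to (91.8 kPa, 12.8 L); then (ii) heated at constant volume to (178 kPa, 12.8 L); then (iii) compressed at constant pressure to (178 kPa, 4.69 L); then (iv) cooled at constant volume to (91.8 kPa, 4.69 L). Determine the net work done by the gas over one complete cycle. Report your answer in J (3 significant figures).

Constant-volume legs do no work.
W(i) = (91.8)(12.8 − 4.69) = 744.5 J; W(iii) = (178)(4.69 − 12.8) = -1444 J.
W_net = 744.5 − 1444 = -699.1 J (the counter-clockwise enclosed area).

W_net ≈ -699 J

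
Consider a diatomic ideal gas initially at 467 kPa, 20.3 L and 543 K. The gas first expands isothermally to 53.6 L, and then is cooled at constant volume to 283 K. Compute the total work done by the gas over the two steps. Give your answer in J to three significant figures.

W_total ≈ 9200 J

Step 1 (isothermal): W = P₁V₁ ln(V₂/V₁) = (9480) ln(53.6/20.3) = 9204 J.
Step 2 (isochoric): W = 0 (constant volume).
W_total = 9204 + 0 = 9204 J.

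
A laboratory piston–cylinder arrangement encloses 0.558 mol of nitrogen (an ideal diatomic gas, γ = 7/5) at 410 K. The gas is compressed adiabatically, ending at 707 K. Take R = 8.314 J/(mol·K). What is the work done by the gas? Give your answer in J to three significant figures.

W ≈ -3440 J

Adiabatic ⇒ Q = 0, so W_by = −ΔU = nCᵥ(T₁ − T₂).
Cᵥ = 5R/2 = 20.79 J/(mol·K).
W = (0.558)(20.79)(410 − 707) = -3445 J.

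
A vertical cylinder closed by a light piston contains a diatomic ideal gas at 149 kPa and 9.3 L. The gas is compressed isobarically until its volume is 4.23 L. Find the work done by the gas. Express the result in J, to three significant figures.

W ≈ -755 J

Isobaric: W = P ΔV.
W = (149 kPa)(4.23 − 9.3 L) = (149)(-5.07) = -755.4 J.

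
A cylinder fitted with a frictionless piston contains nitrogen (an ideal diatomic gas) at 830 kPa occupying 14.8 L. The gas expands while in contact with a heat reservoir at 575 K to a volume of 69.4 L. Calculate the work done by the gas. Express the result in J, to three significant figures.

Isothermal: W = nRT ln(V₂/V₁) = P₁V₁ ln(V₂/V₁).
P₁V₁ = (830 kPa)(14.8 L) = 12284 J.
W = 12284 × ln(69.4/14.8) = 12284 × 1.545
W_by_gas = 18982 J.

W ≈ 19000 J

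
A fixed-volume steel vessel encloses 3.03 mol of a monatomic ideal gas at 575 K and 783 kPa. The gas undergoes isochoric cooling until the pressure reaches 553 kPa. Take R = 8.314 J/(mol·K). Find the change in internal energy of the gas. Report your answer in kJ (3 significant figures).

ΔU ≈ -6.38 kJ

Constant volume ⇒ W = 0, so Q = ΔU = nCᵥΔT with Cᵥ = 3R/2 = 12.47 J/(mol·K).
At constant V, T₂/T₁ = P₂/P₁ ⇒ ΔT = T₁(P₂/P₁ − 1) = 575·(553/783 − 1) = -168.9 K.
ΔU = (3.03)(12.47)(-168.9) = -6382 J.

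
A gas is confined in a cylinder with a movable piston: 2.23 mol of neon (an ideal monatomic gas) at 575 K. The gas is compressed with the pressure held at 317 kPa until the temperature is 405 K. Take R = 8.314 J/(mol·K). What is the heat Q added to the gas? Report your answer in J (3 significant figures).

Q ≈ -7880 J

Isobaric: W = nRΔT = (2.23)(8.314)(-170) = -3152 J.
ΔU = nCᵥΔT with Cᵥ = 3R/2: ΔU = (2.23)(12.47)(-170) = -4728 J.
Q = ΔU + W = -4728 − 3152 = -7880 J.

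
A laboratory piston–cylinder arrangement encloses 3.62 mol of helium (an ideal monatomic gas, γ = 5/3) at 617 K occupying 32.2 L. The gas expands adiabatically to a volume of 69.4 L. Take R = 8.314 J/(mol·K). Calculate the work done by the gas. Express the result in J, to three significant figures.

W ≈ 11200 J

Adiabatic: TV^(γ−1) = const with γ = 5/3.
T₂ = T₁ (V₁/V₂)^(γ−1) = 617 × (32.2/69.4)^0.667 = 617 × 0.5993 = 369.8 K.
W_by = nCᵥ(T₁ − T₂) = (3.62)(12.47)(617 − 369.8) = 11161 J.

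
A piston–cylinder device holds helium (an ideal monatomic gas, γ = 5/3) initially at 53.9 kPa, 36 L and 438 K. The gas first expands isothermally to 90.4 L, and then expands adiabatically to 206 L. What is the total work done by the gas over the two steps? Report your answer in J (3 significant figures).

W_total ≈ 3020 J

Step 1 (isothermal): W = P₁V₁ ln(V₂/V₁) = (1940) ln(90.4/36) = 1787 J.
After step 1: P = 21.46 kPa, V = 90.4 L, T = 438 K.
Step 2 (adiabatic): W = (P₁V₁ − P₂V₂)/(γ−1) = (1940 − 1121)/0.667 = 1230 J.
W_total = 1787 + 1230 = 3016 J.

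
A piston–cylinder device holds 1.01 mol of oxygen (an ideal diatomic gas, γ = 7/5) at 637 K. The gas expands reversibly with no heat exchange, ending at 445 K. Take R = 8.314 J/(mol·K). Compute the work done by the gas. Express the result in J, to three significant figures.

Adiabatic ⇒ Q = 0, so W_by = −ΔU = nCᵥ(T₁ − T₂).
Cᵥ = 5R/2 = 20.79 J/(mol·K).
W = (1.01)(20.79)(637 − 445) = 4031 J.

W ≈ 4030 J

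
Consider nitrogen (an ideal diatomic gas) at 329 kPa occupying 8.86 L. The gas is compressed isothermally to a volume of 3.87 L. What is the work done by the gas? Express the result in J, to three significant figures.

Isothermal: W = nRT ln(V₂/V₁) = P₁V₁ ln(V₂/V₁).
P₁V₁ = (329 kPa)(8.86 L) = 2915 J.
W = 2915 × ln(3.87/8.86) = 2915 × -0.8283
W_by_gas = -2414 J.

W ≈ -2410 J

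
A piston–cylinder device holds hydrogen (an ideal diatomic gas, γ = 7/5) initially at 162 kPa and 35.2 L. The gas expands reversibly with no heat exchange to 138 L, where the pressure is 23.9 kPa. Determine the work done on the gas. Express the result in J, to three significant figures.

Adiabatic: W = (P₁V₁ − P₂V₂)/(γ − 1) with γ = 7/5.
P₁V₁ = 5702 J, P₂V₂ = 3298 J.
W = (5702 − 3298) / 0.4 = 6011 J.
Work on gas = −W_by = -6011 J.

W ≈ -6010 J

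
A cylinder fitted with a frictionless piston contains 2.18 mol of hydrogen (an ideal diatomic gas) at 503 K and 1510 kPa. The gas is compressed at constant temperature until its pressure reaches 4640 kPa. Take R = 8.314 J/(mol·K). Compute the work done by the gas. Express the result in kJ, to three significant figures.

W ≈ -10.2 kJ

Isothermal process: W = nRT ln(V₂/V₁) = nRT ln(P₁/P₂).
W = (2.18)(8.314)(503) × ln(1510/4640)
  = 9117 × ln(0.3254) = 9117 × -1.123
W_by_gas = -10234 J.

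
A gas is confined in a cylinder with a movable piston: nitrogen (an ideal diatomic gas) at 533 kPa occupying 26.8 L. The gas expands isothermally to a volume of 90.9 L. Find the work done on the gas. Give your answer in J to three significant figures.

Isothermal: W = nRT ln(V₂/V₁) = P₁V₁ ln(V₂/V₁).
P₁V₁ = (533 kPa)(26.8 L) = 14284 J.
W = 14284 × ln(90.9/26.8) = 14284 × 1.221
W_by_gas = 17446 J; work on gas = −W_by = -17446 J.

W ≈ -17400 J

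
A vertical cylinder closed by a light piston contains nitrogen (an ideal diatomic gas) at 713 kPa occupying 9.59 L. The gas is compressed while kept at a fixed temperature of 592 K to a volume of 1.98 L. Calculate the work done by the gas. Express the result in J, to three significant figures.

W ≈ -10800 J

Isothermal: W = nRT ln(V₂/V₁) = P₁V₁ ln(V₂/V₁).
P₁V₁ = (713 kPa)(9.59 L) = 6838 J.
W = 6838 × ln(1.98/9.59) = 6838 × -1.578
W_by_gas = -10787 J.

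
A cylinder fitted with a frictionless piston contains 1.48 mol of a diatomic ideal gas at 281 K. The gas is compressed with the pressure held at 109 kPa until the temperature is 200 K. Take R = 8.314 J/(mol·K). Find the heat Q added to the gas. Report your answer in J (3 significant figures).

Q ≈ -3490 J

Isobaric: W = nRΔT = (1.48)(8.314)(-81) = -996.7 J.
ΔU = nCᵥΔT with Cᵥ = 5R/2: ΔU = (1.48)(20.79)(-81) = -2492 J.
Q = ΔU + W = -2492 − 996.7 = -3488 J.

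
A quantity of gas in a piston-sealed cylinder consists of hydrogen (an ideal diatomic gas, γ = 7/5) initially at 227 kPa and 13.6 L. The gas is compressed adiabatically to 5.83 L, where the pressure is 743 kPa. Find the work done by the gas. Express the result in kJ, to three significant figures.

W ≈ -3.11 kJ

Adiabatic: W = (P₁V₁ − P₂V₂)/(γ − 1) with γ = 7/5.
P₁V₁ = 3087 J, P₂V₂ = 4332 J.
W = (3087 − 4332) / 0.4 = -3111 J.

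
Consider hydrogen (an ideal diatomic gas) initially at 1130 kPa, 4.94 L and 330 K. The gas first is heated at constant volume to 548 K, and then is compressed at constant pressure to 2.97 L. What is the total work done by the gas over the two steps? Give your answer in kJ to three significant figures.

W_total ≈ -3.70 kJ

Step 1 (isochoric): W = 0 (constant volume).
After step 1: P = 1876 kPa (V unchanged).
Step 2 (isobaric): W = PΔV = (1876 kPa)(2.97 − 4.94 L) = -3697 J.
W_total = 0 − 3697 = -3697 J.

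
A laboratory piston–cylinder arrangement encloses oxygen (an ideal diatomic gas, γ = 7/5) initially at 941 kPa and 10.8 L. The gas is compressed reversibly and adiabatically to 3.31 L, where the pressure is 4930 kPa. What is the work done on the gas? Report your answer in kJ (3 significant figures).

Adiabatic: W = (P₁V₁ − P₂V₂)/(γ − 1) with γ = 7/5.
P₁V₁ = 10163 J, P₂V₂ = 16318 J.
W = (10163 − 16318) / 0.4 = -15389 J.
Work on gas = −W_by = 15389 J.

W ≈ 15.4 kJ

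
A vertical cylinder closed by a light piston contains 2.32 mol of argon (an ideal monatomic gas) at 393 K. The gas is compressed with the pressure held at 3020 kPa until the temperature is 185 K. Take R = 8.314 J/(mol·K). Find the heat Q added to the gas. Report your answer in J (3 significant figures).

Q ≈ -10000 J

Isobaric: W = nRΔT = (2.32)(8.314)(-208) = -4012 J.
ΔU = nCᵥΔT with Cᵥ = 3R/2: ΔU = (2.32)(12.47)(-208) = -6018 J.
Q = ΔU + W = -6018 − 4012 = -10030 J.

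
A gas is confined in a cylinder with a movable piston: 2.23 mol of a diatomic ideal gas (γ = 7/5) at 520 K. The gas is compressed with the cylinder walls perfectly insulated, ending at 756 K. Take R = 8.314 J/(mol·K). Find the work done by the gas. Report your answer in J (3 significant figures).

Adiabatic ⇒ Q = 0, so W_by = −ΔU = nCᵥ(T₁ − T₂).
Cᵥ = 5R/2 = 20.79 J/(mol·K).
W = (2.23)(20.79)(520 − 756) = -10939 J.

W ≈ -10900 J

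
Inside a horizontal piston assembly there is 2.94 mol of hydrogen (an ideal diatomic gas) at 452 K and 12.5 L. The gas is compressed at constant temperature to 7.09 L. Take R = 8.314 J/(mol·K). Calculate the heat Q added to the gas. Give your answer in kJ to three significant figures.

Isothermal ⇒ ΔU = 0, so Q = W = nRT ln(V₂/V₁).
Q = (2.94)(8.314)(452) ln(7.09/12.5) = 11048 × -0.567 = -6265 J.

Q ≈ -6.26 kJ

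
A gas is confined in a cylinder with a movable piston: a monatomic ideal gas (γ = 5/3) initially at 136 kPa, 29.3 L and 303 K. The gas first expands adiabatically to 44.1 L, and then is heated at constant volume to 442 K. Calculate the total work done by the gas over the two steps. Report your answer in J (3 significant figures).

Step 1 (adiabatic): W = (P₁V₁ − P₂V₂)/(γ−1) = (3985 − 3034)/0.667 = 1426 J.
Step 2 (isochoric): W = 0 (constant volume).
W_total = 1426 + 0 = 1426 J.

W_total ≈ 1430 J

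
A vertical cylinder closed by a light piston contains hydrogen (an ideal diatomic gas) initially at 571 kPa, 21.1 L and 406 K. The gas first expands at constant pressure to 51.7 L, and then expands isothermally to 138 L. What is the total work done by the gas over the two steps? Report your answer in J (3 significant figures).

W_total ≈ 46500 J

Step 1 (isobaric): W = PΔV = (571 kPa)(51.7 − 21.1 L) = 17473 J.
After step 1: P = 571 kPa, V = 51.7 L, T = 994.8 K.
Step 2 (isothermal): W = P₁V₁ ln(V₂/V₁) = (29521) ln(138/51.7) = 28983 J.
W_total = 17473 + 28983 = 46456 J.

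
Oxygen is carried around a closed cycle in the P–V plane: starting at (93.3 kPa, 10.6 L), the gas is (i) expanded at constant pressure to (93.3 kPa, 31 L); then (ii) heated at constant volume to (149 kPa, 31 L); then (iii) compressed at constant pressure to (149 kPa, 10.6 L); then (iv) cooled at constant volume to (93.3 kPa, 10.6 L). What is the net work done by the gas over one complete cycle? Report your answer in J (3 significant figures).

Constant-volume legs do no work.
W(i) = (93.3)(31 − 10.6) = 1903 J; W(iii) = (149)(10.6 − 31) = -3040 J.
W_net = 1903 − 3040 = -1136 J (the counter-clockwise enclosed area).

W_net ≈ -1140 J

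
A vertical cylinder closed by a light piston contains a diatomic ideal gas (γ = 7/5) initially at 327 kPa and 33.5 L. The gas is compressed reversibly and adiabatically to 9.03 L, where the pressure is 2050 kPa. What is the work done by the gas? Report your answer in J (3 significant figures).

W ≈ -18900 J

Adiabatic: W = (P₁V₁ − P₂V₂)/(γ − 1) with γ = 7/5.
P₁V₁ = 10954 J, P₂V₂ = 18512 J.
W = (10954 − 18512) / 0.4 = -18893 J.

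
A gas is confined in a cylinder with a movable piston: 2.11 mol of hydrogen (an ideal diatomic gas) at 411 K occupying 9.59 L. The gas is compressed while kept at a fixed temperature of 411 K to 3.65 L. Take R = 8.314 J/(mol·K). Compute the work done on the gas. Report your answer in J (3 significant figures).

W ≈ 6960 J

Isothermal: W = nRT ln(V₂/V₁).
W = (2.11)(8.314)(411) × ln(3.65/9.59)
  = 7210 × -0.966
W_by_gas = -6965 J; work on gas = −W_by = 6965 J.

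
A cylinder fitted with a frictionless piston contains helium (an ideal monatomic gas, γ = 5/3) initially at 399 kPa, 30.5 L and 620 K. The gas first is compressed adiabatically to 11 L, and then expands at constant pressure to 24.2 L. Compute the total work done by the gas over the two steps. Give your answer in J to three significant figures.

Step 1 (adiabatic): W = (P₁V₁ − P₂V₂)/(γ−1) = (12170 − 24018)/0.667 = -17773 J.
After step 1: P = 2183 kPa, V = 11 L, T = 1224 K.
Step 2 (isobaric): W = PΔV = (2183 kPa)(24.2 − 11 L) = 28822 J.
W_total = -17773 + 28822 = 11049 J.

W_total ≈ 11000 J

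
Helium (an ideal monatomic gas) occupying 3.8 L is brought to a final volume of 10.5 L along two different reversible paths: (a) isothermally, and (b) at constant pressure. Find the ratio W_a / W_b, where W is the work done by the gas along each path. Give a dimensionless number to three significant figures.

Path (a) isothermal: W = P₁V₁ ln(V₂/V₁) → W_a/(P₁V₁) = 1.016.
Path (b) isobaric: W = P₁(V₂ − V₁) → W_b/(P₁V₁) = 1.763.
W_a / W_b = 1.016 / 1.763 = 0.5765.

W_a / W_b ≈ 0.576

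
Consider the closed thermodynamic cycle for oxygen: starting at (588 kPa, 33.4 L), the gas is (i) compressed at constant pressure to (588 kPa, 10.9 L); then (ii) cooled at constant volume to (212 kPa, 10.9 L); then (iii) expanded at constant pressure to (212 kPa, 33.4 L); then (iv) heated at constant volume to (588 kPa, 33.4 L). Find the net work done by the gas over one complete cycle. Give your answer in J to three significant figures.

Constant-volume legs do no work.
W(i) = (588)(10.9 − 33.4) = -13230 J; W(iii) = (212)(33.4 − 10.9) = 4770 J.
W_net = -13230 + 4770 = -8460 J (the counter-clockwise enclosed area).

W_net ≈ -8460 J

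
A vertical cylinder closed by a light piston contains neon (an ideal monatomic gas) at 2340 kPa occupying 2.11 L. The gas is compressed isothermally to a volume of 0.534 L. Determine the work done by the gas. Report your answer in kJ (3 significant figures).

W ≈ -6.78 kJ

Isothermal: W = nRT ln(V₂/V₁) = P₁V₁ ln(V₂/V₁).
P₁V₁ = (2340 kPa)(2.11 L) = 4937 J.
W = 4937 × ln(0.534/2.11) = 4937 × -1.374
W_by_gas = -6784 J.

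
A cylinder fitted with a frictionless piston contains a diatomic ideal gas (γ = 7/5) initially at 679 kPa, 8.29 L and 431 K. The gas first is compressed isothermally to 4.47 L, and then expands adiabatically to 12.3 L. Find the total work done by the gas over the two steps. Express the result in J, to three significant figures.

W_total ≈ 1210 J

Step 1 (isothermal): W = P₁V₁ ln(V₂/V₁) = (5629) ln(4.47/8.29) = -3477 J.
After step 1: P = 1259 kPa, V = 4.47 L, T = 431 K.
Step 2 (adiabatic): W = (P₁V₁ − P₂V₂)/(γ−1) = (5629 − 3755)/0.4 = 4685 J.
W_total = -3477 + 4685 = 1209 J.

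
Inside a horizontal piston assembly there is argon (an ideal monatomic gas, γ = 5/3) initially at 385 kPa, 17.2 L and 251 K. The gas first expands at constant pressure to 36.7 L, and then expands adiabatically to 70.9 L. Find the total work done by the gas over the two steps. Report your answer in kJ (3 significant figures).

Step 1 (isobaric): W = PΔV = (385 kPa)(36.7 − 17.2 L) = 7508 J.
After step 1: P = 385 kPa, V = 36.7 L, T = 535.6 K.
Step 2 (adiabatic): W = (P₁V₁ − P₂V₂)/(γ−1) = (14130 − 9109)/0.667 = 7531 J.
W_total = 7508 + 7531 = 15038 J.

W_total ≈ 15.0 kJ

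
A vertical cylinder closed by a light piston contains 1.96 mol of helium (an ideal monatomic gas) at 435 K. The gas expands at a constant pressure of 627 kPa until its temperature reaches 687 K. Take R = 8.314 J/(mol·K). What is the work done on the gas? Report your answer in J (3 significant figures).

W ≈ -4110 J

Isobaric: W = P ΔV = nR ΔT.
W = (1.96)(8.314)(687 − 435) = 4106 J.
Work on gas = −W_by = -4106 J.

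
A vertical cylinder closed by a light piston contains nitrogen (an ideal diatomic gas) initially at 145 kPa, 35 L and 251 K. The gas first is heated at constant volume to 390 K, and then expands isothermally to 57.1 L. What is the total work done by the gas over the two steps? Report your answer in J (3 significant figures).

Step 1 (isochoric): W = 0 (constant volume).
After step 1: P = 225.3 kPa (V unchanged).
Step 2 (isothermal): W = P₁V₁ ln(V₂/V₁) = (7885) ln(57.1/35) = 3860 J.
W_total = 0 + 3860 = 3860 J.

W_total ≈ 3860 J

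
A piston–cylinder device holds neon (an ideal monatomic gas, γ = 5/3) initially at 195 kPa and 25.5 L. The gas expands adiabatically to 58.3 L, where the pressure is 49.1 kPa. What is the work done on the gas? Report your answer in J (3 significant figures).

W ≈ -3160 J

Adiabatic: W = (P₁V₁ − P₂V₂)/(γ − 1) with γ = 5/3.
P₁V₁ = 4972 J, P₂V₂ = 2863 J.
W = (4972 − 2863) / 0.6667 = 3165 J.
Work on gas = −W_by = -3165 J.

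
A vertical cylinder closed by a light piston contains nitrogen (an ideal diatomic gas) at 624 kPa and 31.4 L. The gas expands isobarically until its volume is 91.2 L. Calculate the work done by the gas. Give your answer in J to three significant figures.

W ≈ 37300 J

Isobaric: W = P ΔV.
W = (624 kPa)(91.2 − 31.4 L) = (624)(59.8) = 37315 J.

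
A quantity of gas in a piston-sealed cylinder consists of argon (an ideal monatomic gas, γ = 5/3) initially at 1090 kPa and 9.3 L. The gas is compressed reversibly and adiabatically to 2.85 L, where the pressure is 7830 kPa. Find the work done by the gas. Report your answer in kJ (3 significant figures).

Adiabatic: W = (P₁V₁ − P₂V₂)/(γ − 1) with γ = 5/3.
P₁V₁ = 10137 J, P₂V₂ = 22316 J.
W = (10137 − 22316) / 0.6667 = -18268 J.

W ≈ -18.3 kJ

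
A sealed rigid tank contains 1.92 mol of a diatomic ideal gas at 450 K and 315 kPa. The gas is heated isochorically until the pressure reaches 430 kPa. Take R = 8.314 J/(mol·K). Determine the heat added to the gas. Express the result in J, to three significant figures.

Q ≈ 6560 J

Constant volume ⇒ W = 0, so Q = ΔU = nCᵥΔT with Cᵥ = 5R/2 = 20.79 J/(mol·K).
At constant V, T₂/T₁ = P₂/P₁ ⇒ ΔT = T₁(P₂/P₁ − 1) = 450·(430/315 − 1) = 164.3 K.
ΔU = (1.92)(20.79)(164.3) = 6556 J.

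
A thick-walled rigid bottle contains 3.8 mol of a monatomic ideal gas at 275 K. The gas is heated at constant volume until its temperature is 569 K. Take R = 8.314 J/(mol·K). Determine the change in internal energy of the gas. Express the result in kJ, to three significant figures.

Constant volume ⇒ W = 0, so Q = ΔU = nCᵥΔT with Cᵥ = 3R/2 = 12.47 J/(mol·K).
ΔU = (3.8)(12.47)(569 − 275) = 13933 J.

ΔU ≈ 13.9 kJ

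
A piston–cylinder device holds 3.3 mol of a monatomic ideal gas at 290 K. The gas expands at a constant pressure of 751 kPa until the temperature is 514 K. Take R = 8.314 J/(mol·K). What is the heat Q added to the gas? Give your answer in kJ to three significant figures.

Isobaric: W = nRΔT = (3.3)(8.314)(224) = 6146 J.
ΔU = nCᵥΔT with Cᵥ = 3R/2: ΔU = (3.3)(12.47)(224) = 9219 J.
Q = ΔU + W = 9219 + 6146 = 15364 J.

Q ≈ 15.4 kJ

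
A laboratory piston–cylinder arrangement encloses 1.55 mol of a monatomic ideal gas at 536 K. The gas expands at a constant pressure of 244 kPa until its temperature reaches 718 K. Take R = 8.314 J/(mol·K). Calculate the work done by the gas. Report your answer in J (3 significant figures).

Isobaric: W = P ΔV = nR ΔT.
W = (1.55)(8.314)(718 − 536) = 2345 J.

W ≈ 2350 J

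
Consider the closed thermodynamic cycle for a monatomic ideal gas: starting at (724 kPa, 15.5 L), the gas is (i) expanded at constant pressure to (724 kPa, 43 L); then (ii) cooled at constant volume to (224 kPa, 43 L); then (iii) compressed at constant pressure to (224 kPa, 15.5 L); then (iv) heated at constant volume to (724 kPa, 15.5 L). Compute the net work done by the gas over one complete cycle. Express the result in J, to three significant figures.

Constant-volume legs do no work.
W(i) = (724)(43 − 15.5) = 19910 J; W(iii) = (224)(15.5 − 43) = -6160 J.
W_net = 19910 − 6160 = 13750 J (the clockwise enclosed area).

W_net ≈ 13800 J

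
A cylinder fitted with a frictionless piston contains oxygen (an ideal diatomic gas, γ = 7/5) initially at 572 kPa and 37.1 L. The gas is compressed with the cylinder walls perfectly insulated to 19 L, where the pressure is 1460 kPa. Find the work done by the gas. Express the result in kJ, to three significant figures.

W ≈ -16.3 kJ

Adiabatic: W = (P₁V₁ − P₂V₂)/(γ − 1) with γ = 7/5.
P₁V₁ = 21221 J, P₂V₂ = 27740 J.
W = (21221 − 27740) / 0.4 = -16297 J.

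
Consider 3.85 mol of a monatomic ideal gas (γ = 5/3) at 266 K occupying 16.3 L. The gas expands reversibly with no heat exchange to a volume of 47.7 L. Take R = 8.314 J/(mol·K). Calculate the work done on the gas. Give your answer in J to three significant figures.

Adiabatic: TV^(γ−1) = const with γ = 5/3.
T₂ = T₁ (V₁/V₂)^(γ−1) = 266 × (16.3/47.7)^0.667 = 266 × 0.4888 = 130 K.
W_by = nCᵥ(T₁ − T₂) = (3.85)(12.47)(266 − 130) = 6529 J.
Work on gas = −W_by = -6529 J.

W ≈ -6530 J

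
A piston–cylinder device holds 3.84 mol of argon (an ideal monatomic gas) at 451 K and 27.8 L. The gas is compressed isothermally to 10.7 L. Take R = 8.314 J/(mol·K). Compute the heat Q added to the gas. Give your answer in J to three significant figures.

Q ≈ -13700 J

Isothermal ⇒ ΔU = 0, so Q = W = nRT ln(V₂/V₁).
Q = (3.84)(8.314)(451) ln(10.7/27.8) = 14399 × -0.9548 = -13748 J.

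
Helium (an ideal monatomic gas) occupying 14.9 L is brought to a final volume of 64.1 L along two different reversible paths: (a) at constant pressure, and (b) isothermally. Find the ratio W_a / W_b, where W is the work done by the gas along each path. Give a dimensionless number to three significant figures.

W_a / W_b ≈ 2.26

Path (a) isobaric: W = P₁(V₂ − V₁) → W_a/(P₁V₁) = 3.302.
Path (b) isothermal: W = P₁V₁ ln(V₂/V₁) → W_b/(P₁V₁) = 1.459.
W_a / W_b = 3.302 / 1.459 = 2.263.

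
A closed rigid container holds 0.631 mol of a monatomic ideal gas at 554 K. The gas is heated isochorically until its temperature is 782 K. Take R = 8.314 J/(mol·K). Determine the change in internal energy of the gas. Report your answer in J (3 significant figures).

Constant volume ⇒ W = 0, so Q = ΔU = nCᵥΔT with Cᵥ = 3R/2 = 12.47 J/(mol·K).
ΔU = (0.631)(12.47)(782 − 554) = 1794 J.

ΔU ≈ 1790 J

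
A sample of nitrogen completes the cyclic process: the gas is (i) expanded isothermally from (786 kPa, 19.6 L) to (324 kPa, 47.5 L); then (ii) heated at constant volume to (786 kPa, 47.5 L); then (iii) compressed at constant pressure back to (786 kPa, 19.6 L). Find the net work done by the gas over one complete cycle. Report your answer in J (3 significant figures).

Leg (i): W = PᵢVᵢ ln(V_f/Vᵢ) = (15406) ln(47.5/19.6) = 13637 J.
Leg (ii): W = 0.
Leg (iii): W = PΔV = (786)(19.6 − 47.5) = -21929 J.
W_net = 13637 − 21929 = -8292 J.

W_net ≈ -8290 J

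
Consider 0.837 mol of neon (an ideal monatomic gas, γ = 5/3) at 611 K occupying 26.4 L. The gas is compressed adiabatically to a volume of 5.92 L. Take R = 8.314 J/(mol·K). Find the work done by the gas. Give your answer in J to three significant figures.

W ≈ -10900 J

Adiabatic: TV^(γ−1) = const with γ = 5/3.
T₂ = T₁ (V₁/V₂)^(γ−1) = 611 × (26.4/5.92)^0.667 = 611 × 2.709 = 1655 K.
W_by = nCᵥ(T₁ − T₂) = (0.837)(12.47)(611 − 1655) = -10901 J.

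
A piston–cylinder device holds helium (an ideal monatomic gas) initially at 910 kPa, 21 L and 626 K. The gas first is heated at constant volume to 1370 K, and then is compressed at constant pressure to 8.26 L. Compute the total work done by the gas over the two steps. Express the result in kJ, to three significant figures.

W_total ≈ -25.4 kJ

Step 1 (isochoric): W = 0 (constant volume).
After step 1: P = 1992 kPa (V unchanged).
Step 2 (isobaric): W = PΔV = (1992 kPa)(8.26 − 21 L) = -25372 J.
W_total = 0 − 25372 = -25372 J.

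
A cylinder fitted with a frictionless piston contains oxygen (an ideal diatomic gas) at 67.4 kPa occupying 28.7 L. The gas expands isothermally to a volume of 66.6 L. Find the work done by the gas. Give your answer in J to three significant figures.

W ≈ 1630 J

Isothermal: W = nRT ln(V₂/V₁) = P₁V₁ ln(V₂/V₁).
P₁V₁ = (67.4 kPa)(28.7 L) = 1934 J.
W = 1934 × ln(66.6/28.7) = 1934 × 0.8418
W_by_gas = 1628 J.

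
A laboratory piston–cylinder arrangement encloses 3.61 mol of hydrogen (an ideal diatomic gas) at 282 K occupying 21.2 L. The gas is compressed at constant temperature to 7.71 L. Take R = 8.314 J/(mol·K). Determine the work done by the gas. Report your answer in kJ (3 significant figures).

W ≈ -8.56 kJ

Isothermal: W = nRT ln(V₂/V₁).
W = (3.61)(8.314)(282) × ln(7.71/21.2)
  = 8464 × -1.011
W_by_gas = -8561 J.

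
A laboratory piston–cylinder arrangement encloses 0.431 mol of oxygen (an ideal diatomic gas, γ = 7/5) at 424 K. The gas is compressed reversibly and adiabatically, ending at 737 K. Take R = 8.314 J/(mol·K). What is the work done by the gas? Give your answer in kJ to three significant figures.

Adiabatic ⇒ Q = 0, so W_by = −ΔU = nCᵥ(T₁ − T₂).
Cᵥ = 5R/2 = 20.79 J/(mol·K).
W = (0.431)(20.79)(424 − 737) = -2804 J.

W ≈ -2.80 kJ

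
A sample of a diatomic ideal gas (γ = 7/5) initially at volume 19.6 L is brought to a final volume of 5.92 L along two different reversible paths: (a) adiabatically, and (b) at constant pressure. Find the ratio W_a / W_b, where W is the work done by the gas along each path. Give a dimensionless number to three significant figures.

Path (a) adiabatic: W = P₁V₁(1 − (V₁/V₂)^(γ−1))/(γ−1) → W_a/(P₁V₁) = -1.536.
Path (b) isobaric: W = P₁(V₂ − V₁) → W_b/(P₁V₁) = -0.698.
W_a / W_b = -1.536 / -0.698 = 2.2.

W_a / W_b ≈ 2.20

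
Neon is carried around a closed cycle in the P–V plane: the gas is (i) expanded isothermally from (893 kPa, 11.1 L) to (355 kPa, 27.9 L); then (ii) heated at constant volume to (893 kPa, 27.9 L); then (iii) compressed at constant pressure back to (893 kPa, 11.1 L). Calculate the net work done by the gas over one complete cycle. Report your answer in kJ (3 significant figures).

Leg (i): W = PᵢVᵢ ln(V_f/Vᵢ) = (9912) ln(27.9/11.1) = 9136 J.
Leg (ii): W = 0.
Leg (iii): W = PΔV = (893)(11.1 − 27.9) = -15002 J.
W_net = 9136 − 15002 = -5866 J.

W_net ≈ -5.87 kJ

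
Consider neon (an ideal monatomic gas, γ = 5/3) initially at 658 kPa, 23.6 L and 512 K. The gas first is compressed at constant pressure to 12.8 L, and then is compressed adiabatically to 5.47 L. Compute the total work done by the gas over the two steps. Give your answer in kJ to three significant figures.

Step 1 (isobaric): W = PΔV = (658 kPa)(12.8 − 23.6 L) = -7106 J.
After step 1: P = 658 kPa, V = 12.8 L, T = 277.7 K.
Step 2 (adiabatic): W = (P₁V₁ − P₂V₂)/(γ−1) = (8422 − 14845)/0.667 = -9634 J.
W_total = -7106 − 9634 = -16741 J.

W_total ≈ -16.7 kJ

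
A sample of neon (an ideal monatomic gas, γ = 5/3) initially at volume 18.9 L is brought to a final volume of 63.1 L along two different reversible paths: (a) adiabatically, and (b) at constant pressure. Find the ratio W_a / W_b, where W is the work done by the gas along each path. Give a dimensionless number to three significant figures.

W_a / W_b ≈ 0.354

Path (a) adiabatic: W = P₁V₁(1 − (V₁/V₂)^(γ−1))/(γ−1) → W_a/(P₁V₁) = 0.8285.
Path (b) isobaric: W = P₁(V₂ − V₁) → W_b/(P₁V₁) = 2.339.
W_a / W_b = 0.8285 / 2.339 = 0.3543.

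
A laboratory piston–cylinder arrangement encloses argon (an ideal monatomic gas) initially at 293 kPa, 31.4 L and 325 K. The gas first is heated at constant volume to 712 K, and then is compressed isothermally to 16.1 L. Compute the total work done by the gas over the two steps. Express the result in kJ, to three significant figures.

Step 1 (isochoric): W = 0 (constant volume).
After step 1: P = 641.9 kPa (V unchanged).
Step 2 (isothermal): W = P₁V₁ ln(V₂/V₁) = (20156) ln(16.1/31.4) = -13464 J.
W_total = 0 − 13464 = -13464 J.

W_total ≈ -13.5 kJ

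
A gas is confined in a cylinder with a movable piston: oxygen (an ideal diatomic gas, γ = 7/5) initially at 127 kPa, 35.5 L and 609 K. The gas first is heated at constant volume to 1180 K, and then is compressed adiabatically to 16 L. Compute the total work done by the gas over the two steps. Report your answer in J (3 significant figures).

W_total ≈ -8200 J

Step 1 (isochoric): W = 0 (constant volume).
After step 1: P = 246.1 kPa (V unchanged).
Step 2 (adiabatic): W = (P₁V₁ − P₂V₂)/(γ−1) = (8736 − 12015)/0.4 = -8199 J.
W_total = 0 − 8199 = -8199 J.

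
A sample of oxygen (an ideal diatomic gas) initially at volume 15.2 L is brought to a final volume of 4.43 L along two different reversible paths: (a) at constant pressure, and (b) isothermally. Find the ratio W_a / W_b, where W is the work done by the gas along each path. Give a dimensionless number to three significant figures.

W_a / W_b ≈ 0.575

Path (a) isobaric: W = P₁(V₂ − V₁) → W_a/(P₁V₁) = -0.7086.
Path (b) isothermal: W = P₁V₁ ln(V₂/V₁) → W_b/(P₁V₁) = -1.233.
W_a / W_b = -0.7086 / -1.233 = 0.5747.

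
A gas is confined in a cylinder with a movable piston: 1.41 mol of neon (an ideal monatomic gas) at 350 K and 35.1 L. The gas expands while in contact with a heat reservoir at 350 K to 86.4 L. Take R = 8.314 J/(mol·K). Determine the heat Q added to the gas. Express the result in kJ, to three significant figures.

Isothermal ⇒ ΔU = 0, so Q = W = nRT ln(V₂/V₁).
Q = (1.41)(8.314)(350) ln(86.4/35.1) = 4103 × 0.9008 = 3696 J.

Q ≈ 3.70 kJ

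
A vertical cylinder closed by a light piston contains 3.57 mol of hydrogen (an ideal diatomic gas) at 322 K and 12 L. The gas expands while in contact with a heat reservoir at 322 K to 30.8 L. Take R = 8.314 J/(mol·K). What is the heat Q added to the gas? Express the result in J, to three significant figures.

Isothermal ⇒ ΔU = 0, so Q = W = nRT ln(V₂/V₁).
Q = (3.57)(8.314)(322) ln(30.8/12) = 9557 × 0.9426 = 9009 J.

Q ≈ 9010 J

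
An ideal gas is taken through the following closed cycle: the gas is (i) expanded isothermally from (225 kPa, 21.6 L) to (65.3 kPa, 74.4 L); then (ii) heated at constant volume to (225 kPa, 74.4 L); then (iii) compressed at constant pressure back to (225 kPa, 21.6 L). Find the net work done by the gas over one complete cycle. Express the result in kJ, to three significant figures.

W_net ≈ -5.87 kJ

Leg (i): W = PᵢVᵢ ln(V_f/Vᵢ) = (4860) ln(74.4/21.6) = 6011 J.
Leg (ii): W = 0.
Leg (iii): W = PΔV = (225)(21.6 − 74.4) = -11880 J.
W_net = 6011 − 11880 = -5869 J.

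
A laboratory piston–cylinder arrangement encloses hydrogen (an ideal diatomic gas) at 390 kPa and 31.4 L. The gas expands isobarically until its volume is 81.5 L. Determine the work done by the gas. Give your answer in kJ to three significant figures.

Isobaric: W = P ΔV.
W = (390 kPa)(81.5 − 31.4 L) = (390)(50.1) = 19539 J.

W ≈ 19.5 kJ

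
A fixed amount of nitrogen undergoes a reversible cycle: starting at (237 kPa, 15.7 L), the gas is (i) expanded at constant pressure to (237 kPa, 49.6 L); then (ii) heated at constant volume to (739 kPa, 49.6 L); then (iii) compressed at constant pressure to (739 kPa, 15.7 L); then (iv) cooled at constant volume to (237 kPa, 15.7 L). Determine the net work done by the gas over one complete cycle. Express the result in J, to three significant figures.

Constant-volume legs do no work.
W(i) = (237)(49.6 − 15.7) = 8034 J; W(iii) = (739)(15.7 − 49.6) = -25052 J.
W_net = 8034 − 25052 = -17018 J (the counter-clockwise enclosed area).

W_net ≈ -17000 J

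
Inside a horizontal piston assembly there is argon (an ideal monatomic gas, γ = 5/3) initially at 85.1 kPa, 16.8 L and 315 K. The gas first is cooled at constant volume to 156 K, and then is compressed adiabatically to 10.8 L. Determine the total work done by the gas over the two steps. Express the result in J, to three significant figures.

Step 1 (isochoric): W = 0 (constant volume).
After step 1: P = 42.14 kPa (V unchanged).
Step 2 (adiabatic): W = (P₁V₁ − P₂V₂)/(γ−1) = (708 − 950.6)/0.667 = -363.8 J.
W_total = 0 − 363.8 = -363.8 J.

W_total ≈ -364 J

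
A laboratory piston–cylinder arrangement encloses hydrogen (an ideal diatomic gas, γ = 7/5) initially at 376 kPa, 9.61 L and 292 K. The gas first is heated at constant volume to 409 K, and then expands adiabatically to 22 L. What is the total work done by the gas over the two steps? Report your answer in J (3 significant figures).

Step 1 (isochoric): W = 0 (constant volume).
After step 1: P = 526.7 kPa (V unchanged).
Step 2 (adiabatic): W = (P₁V₁ − P₂V₂)/(γ−1) = (5061 − 3634)/0.4 = 3568 J.
W_total = 0 + 3568 = 3568 J.

W_total ≈ 3570 J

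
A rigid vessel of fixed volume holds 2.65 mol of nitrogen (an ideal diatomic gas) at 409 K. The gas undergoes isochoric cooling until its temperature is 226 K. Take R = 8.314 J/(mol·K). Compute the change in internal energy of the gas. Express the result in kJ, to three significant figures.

Constant volume ⇒ W = 0, so Q = ΔU = nCᵥΔT with Cᵥ = 5R/2 = 20.79 J/(mol·K).
ΔU = (2.65)(20.79)(226 − 409) = -10080 J.

ΔU ≈ -10.1 kJ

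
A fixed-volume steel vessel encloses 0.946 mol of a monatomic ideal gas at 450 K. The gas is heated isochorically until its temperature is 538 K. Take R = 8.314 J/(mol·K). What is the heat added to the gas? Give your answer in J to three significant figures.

Constant volume ⇒ W = 0, so Q = ΔU = nCᵥΔT with Cᵥ = 3R/2 = 12.47 J/(mol·K).
ΔU = (0.946)(12.47)(538 − 450) = 1038 J.

Q ≈ 1040 J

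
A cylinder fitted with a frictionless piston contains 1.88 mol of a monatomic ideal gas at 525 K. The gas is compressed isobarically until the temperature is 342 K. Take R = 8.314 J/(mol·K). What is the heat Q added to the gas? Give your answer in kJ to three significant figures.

Isobaric: W = nRΔT = (1.88)(8.314)(-183) = -2860 J.
ΔU = nCᵥΔT with Cᵥ = 3R/2: ΔU = (1.88)(12.47)(-183) = -4291 J.
Q = ΔU + W = -4291 − 2860 = -7151 J.

Q ≈ -7.15 kJ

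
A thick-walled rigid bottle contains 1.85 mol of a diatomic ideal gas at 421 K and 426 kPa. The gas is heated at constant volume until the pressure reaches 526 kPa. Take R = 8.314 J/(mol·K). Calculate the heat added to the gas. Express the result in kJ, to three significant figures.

Q ≈ 3.80 kJ

Constant volume ⇒ W = 0, so Q = ΔU = nCᵥΔT with Cᵥ = 5R/2 = 20.79 J/(mol·K).
At constant V, T₂/T₁ = P₂/P₁ ⇒ ΔT = T₁(P₂/P₁ − 1) = 421·(526/426 − 1) = 98.83 K.
ΔU = (1.85)(20.79)(98.83) = 3800 J.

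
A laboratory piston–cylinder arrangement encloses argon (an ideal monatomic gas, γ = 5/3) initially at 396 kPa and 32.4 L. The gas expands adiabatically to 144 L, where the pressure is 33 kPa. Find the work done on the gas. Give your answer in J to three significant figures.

Adiabatic: W = (P₁V₁ − P₂V₂)/(γ − 1) with γ = 5/3.
P₁V₁ = 12830 J, P₂V₂ = 4752 J.
W = (12830 − 4752) / 0.6667 = 12118 J.
Work on gas = −W_by = -12118 J.

W ≈ -12100 J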